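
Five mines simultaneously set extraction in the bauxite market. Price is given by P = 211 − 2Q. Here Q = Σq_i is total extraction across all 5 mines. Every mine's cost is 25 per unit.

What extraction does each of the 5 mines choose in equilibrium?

15.5

A representative mine's profit is π_i = q_i(211 − 2Q) − 25q_i, with Q = q_i + Σ_{j≠i} q_j.
First-order condition: 186 − 4q_i − 2Σ_{j≠i} q_j = 0.
In a symmetric equilibrium every mine chooses the same q, so Σ_{j≠i} q_j = 4q. The condition becomes 186 − 12q = 0, giving q = 186/12 = 15.5.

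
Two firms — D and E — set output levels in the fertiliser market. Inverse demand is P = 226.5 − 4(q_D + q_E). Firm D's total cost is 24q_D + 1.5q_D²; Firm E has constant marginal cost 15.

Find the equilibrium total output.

31.8125

Firm D's profit: π = q_D(226.5 − 4(q_D + q_E)) − 24q_D − 1.5q_D².
∂π/∂q_D = 202.5 − 11q_D − 4q_E = 0, so q_D = 405/22 − (4/11)q_E.
For E: ∂π/∂q_E = 211.5 − 8q_E − 4q_D = 0 ⇒ q_E = 26.4375 − 0.5q_D.
Solving the two reaction functions simultaneously: (1 − (−4/11)(−0.5))q_D = 405/22 − (4/11)·26.4375, so (9/11)q_D = 387/44 and q_D = 10.75.
Then q_E = 26.4375 − 0.5·10.75 = 21.0625.
Total output: 10.75 + 21.0625 = 31.8125.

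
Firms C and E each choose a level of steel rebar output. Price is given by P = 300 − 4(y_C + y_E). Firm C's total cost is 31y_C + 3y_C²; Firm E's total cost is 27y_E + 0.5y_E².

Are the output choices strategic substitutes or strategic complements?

strategic substitutes

Firm C's profit: π = y_C(300 − 4(y_C + y_E)) − 31y_C − 3y_C².
∂π/∂y_C = 269 − 14y_C − 4y_E = 0, so y_C = 269/14 − (2/7)y_E.
The best-response slope dy_C/dy_E = −2/7 < 0: the reaction function is downward-sloping, so the choices are strategic substitutes.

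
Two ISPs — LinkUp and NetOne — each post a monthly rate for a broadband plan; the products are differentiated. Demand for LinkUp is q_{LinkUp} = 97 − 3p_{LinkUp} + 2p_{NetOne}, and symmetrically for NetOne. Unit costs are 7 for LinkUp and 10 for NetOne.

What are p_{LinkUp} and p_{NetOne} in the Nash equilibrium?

30.0625, 31.1875

LinkUp's profit: π = (p_{LinkUp} − 7)(97 − 3p_{LinkUp} + 2p_{NetOne}).
∂π/∂p_{LinkUp} = 118 − 6p_{LinkUp} + 2p_{NetOne} = 0 ⇒ p_{LinkUp} = 59/3 + (1/3)p_{NetOne}.
Similarly p_{NetOne} = 127/6 + (1/3)p_{LinkUp}.
Substituting the second reaction function into the first: p_{LinkUp} = 59/3 + (1/3)(127/6 + (1/3)p_{LinkUp}), which gives (8/9)p_{LinkUp} = 481/18 ⇒ p_{LinkUp} = 30.0625.
Then p_{NetOne} = 127/6 + (1/3)·30.0625 = 31.1875.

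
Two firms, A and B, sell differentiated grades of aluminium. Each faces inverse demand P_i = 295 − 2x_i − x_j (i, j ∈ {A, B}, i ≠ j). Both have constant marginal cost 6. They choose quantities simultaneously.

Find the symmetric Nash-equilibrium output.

57.8

Firm A's profit: π = x_A(295 − 2x_A − x_B) − 6x_A.
∂π/∂x_A = 289 − 4x_A − x_B = 0 ⇒ x_A = 72.25 − 0.25x_B.
Setting x_A = x_B in the reaction function: x_A = 72.25 − 0.25x_A, so x_A = 72.25 / 1.25 = 57.8.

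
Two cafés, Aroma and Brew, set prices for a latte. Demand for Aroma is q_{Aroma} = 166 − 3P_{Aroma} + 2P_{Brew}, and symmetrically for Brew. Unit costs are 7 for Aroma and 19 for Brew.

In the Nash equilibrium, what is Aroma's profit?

Aroma's profit: π = (P_{Aroma} − 7)(166 − 3P_{Aroma} + 2P_{Brew}).
∂π/∂P_{Aroma} = 187 − 6P_{Aroma} + 2P_{Brew} = 0 ⇒ P_{Aroma} = 187/6 + (1/3)P_{Brew}.
Similarly P_{Brew} = 223/6 + (1/3)P_{Aroma}.
Plugging P_{Brew} into Aroma's best response: P_{Aroma} = 187/6 + (1/3)(223/6 + (1/3)P_{Aroma}) ⇒ (8/9)P_{Aroma} = 392/9, so P_{Aroma} = 49.
Then P_{Brew} = 223/6 + (1/3)·49 = 53.5.
q_{Aroma} = 166 − 3·49 + 2·53.5 = 126.
Profit = (49 − 7)·126 = 5292.

5292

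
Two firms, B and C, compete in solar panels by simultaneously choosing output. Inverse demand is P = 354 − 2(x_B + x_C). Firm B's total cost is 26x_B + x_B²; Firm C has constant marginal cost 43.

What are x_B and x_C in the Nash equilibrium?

34.5, 60.5

Firm B's profit: π = x_B(354 − 2(x_B + x_C)) − 26x_B − x_B².
∂π/∂x_B = 328 − 6x_B − 2x_C = 0, so x_B = 164/3 − (1/3)x_C.
For C: ∂π/∂x_C = 311 − 4x_C − 2x_B = 0 ⇒ x_C = 77.75 − 0.5x_B.
Substituting the second reaction function into the first: x_B = 164/3 − (1/3)(77.75 − 0.5x_B), which gives (5/6)x_B = 28.75 ⇒ x_B = 34.5.
Then x_C = 77.75 − 0.5·34.5 = 60.5.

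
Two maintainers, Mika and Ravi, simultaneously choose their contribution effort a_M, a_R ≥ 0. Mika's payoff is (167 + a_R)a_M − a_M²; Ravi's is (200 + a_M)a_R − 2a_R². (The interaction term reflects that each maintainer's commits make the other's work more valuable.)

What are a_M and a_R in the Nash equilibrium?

124, 81

Expanding Mika's payoff: 167a_M + a_Ra_M − a_M².
∂π/∂a_M = 167 + a_R − 2a_M = 0, so a_M = 83.5 + 0.5a_R.
Likewise for Ravi: a_R = 50 + 0.25a_M.
Substituting the second reaction function into the first: a_M = 83.5 + 0.5(50 + 0.25a_M), which gives 0.875a_M = 108.5 ⇒ a_M = 124.
Then a_R = 50 + 0.25·124 = 81.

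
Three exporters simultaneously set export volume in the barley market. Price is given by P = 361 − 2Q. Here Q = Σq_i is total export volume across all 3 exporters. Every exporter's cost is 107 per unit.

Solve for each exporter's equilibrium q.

31.75

A representative exporter's profit is π_i = q_i(361 − 2Q) − 107q_i, with Q = q_i + Σ_{j≠i} q_j.
First-order condition: 254 − 4q_i − 2Σ_{j≠i} q_j = 0.
In a symmetric equilibrium every exporter chooses the same q, so Σ_{j≠i} q_j = 2q. The condition becomes 254 − 8q = 0, giving q = 254/8 = 31.75.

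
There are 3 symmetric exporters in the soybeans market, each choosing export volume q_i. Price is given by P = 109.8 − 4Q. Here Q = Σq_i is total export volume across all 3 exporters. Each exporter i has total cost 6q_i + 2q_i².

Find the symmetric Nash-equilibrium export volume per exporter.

5.19

A representative exporter's profit is π_i = q_i(109.8 − 4Q) − 6q_i − 2q_i², with Q = q_i + Σ_{j≠i} q_j.
First-order condition: 103.8 − 12q_i − 4Σ_{j≠i} q_j = 0.
In a symmetric equilibrium every exporter chooses the same q, so Σ_{j≠i} q_j = 2q. The condition becomes 103.8 − 20q = 0, giving q = 103.8/20 = 5.19.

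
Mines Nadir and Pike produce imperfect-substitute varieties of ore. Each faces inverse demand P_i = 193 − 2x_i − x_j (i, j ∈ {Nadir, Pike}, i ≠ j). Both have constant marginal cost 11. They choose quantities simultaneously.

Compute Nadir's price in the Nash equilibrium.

83.8

Mine Nadir's profit: π = x_{Nadir}(193 − 2x_{Nadir} − x_{Pike}) − 11x_{Nadir}.
∂π/∂x_{Nadir} = 182 − 4x_{Nadir} − x_{Pike} = 0 ⇒ x_{Nadir} = 45.5 − 0.25x_{Pike}.
By symmetry x_{Pike} = x_{Nadir}; substituting into the reaction function, 1.25x_{Nadir} = 45.5 and x_{Nadir} = 36.4.
P_{Nadir} = 193 − 2·36.4 − 36.4 = 83.8.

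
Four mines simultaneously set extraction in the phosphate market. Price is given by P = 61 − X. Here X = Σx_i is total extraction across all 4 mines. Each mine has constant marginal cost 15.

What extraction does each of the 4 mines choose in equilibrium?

A representative mine's profit is π_i = x_i(61 − X) − 15x_i, with X = x_i + Σ_{j≠i} x_j.
First-order condition: 46 − 2x_i − Σ_{j≠i} x_j = 0.
With identical mines, set every x_j = x: then 46 − 2x − 3x = 0, i.e. x = 46/5 = 9.2.

9.2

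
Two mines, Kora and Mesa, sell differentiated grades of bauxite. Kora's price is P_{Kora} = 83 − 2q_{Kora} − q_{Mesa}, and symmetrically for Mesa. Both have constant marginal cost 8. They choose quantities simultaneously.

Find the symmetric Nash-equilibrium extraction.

15

Mine Kora's profit: π = q_{Kora}(83 − 2q_{Kora} − q_{Mesa}) − 8q_{Kora}.
∂π/∂q_{Kora} = 75 − 4q_{Kora} − q_{Mesa} = 0 ⇒ q_{Kora} = 18.75 − 0.25q_{Mesa}.
The game is symmetric, so in equilibrium q_{Mesa} = q_{Kora}: the reaction function gives 1.25q_{Kora} = 18.75, hence q_{Kora} = 15.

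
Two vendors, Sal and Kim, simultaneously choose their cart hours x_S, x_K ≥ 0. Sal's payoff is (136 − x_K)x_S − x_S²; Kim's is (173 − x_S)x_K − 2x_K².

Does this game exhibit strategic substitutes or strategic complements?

Expanding Sal's payoff: 136x_S − x_Kx_S − x_S².
∂π/∂x_S = 136 − x_K − 2x_S = 0, so x_S = 68 − 0.5x_K.
The best-response slope dx_S/dx_K = −0.5 < 0: the reaction function is downward-sloping, so the choices are strategic substitutes.

strategic substitutes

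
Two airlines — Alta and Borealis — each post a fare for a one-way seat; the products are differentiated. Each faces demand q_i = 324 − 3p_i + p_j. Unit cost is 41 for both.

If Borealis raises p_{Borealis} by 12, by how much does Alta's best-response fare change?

Alta's profit: π = (p_{Alta} − 41)(324 − 3p_{Alta} + p_{Borealis}).
∂π/∂p_{Alta} = 447 − 6p_{Alta} + p_{Borealis} = 0 ⇒ p_{Alta} = 74.5 + (1/6)p_{Borealis}.
The reaction-function slope is 1/6, so a 12-unit rise in p_{Borealis} moves p_{Alta} by 1/6 × 12 = 2. Alta's best response rises — the actions are strategic complements.

2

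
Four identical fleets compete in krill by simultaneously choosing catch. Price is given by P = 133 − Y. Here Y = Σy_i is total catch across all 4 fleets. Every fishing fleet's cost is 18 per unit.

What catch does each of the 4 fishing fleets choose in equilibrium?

23

A representative fishing fleet's profit is π_i = y_i(133 − Y) − 18y_i, with Y = y_i + Σ_{j≠i} y_j.
First-order condition: 115 − 2y_i − Σ_{j≠i} y_j = 0.
Imposing symmetry (y_j = y for all j) turns Σ_{j≠i} y_j into 3y, so 115 = 5y and y = 23.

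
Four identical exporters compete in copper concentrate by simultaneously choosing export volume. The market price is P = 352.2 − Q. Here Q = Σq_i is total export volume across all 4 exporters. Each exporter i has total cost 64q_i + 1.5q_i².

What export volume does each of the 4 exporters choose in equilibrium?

A representative exporter's profit is π_i = q_i(352.2 − Q) − 64q_i − 1.5q_i², with Q = q_i + Σ_{j≠i} q_j.
First-order condition: 288.2 − 5q_i − Σ_{j≠i} q_j = 0.
With identical exporters, set every q_j = q: then 288.2 − 5q − 3q = 0, i.e. q = 288.2/8 = 36.025.

36.025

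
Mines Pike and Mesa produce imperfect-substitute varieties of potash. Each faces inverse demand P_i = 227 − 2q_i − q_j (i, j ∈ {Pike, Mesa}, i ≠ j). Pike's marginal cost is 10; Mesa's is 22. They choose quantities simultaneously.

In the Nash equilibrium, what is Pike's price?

98.4

Mine Pike's profit: π = q_{Pike}(227 − 2q_{Pike} − q_{Mesa}) − 10q_{Pike}.
∂π/∂q_{Pike} = 217 − 4q_{Pike} − q_{Mesa} = 0 ⇒ q_{Pike} = 54.25 − 0.25q_{Mesa}.
Similarly q_{Mesa} = 51.25 − 0.25q_{Pike}.
Plugging q_{Mesa} into Pike's best response: q_{Pike} = 54.25 − 0.25(51.25 − 0.25q_{Pike}) ⇒ 0.9375q_{Pike} = 41.4375, so q_{Pike} = 44.2.
Then q_{Mesa} = 51.25 − 0.25·44.2 = 40.2.
P_{Pike} = 227 − 2·44.2 − 40.2 = 98.4.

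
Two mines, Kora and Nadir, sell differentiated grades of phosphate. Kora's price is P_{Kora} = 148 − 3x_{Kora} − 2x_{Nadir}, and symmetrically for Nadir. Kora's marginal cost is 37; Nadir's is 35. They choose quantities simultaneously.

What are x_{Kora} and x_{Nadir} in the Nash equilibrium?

Mine Kora's profit: π = x_{Kora}(148 − 3x_{Kora} − 2x_{Nadir}) − 37x_{Kora}.
∂π/∂x_{Kora} = 111 − 6x_{Kora} − 2x_{Nadir} = 0 ⇒ x_{Kora} = 18.5 − (1/3)x_{Nadir}.
Similarly x_{Nadir} = 113/6 − (1/3)x_{Kora}.
Plugging x_{Nadir} into Kora's best response: x_{Kora} = 18.5 − (1/3)(113/6 − (1/3)x_{Kora}) ⇒ (8/9)x_{Kora} = 110/9, so x_{Kora} = 13.75.
Then x_{Nadir} = 113/6 − (1/3)·13.75 = 14.25.

13.75, 14.25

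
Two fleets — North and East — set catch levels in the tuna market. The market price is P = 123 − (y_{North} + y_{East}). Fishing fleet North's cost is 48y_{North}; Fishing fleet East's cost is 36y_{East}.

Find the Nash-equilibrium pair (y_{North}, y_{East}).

21, 33

Fishing fleet North's profit: π = y_{North}(123 − (y_{North} + y_{East})) − 48y_{North}.
∂π/∂y_{North} = 75 − 2y_{North} − y_{East} = 0, so y_{North} = 37.5 − 0.5y_{East}.
By the same steps for East: y_{East} = 43.5 − 0.5y_{North}.
Substituting the second reaction function into the first: y_{North} = 37.5 − 0.5(43.5 − 0.5y_{North}), which gives 0.75y_{North} = 15.75 ⇒ y_{North} = 21.
Then y_{East} = 43.5 − 0.5·21 = 33.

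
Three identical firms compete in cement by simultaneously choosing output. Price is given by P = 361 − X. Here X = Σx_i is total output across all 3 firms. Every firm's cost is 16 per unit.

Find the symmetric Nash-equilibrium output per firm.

86.25

A representative firm's profit is π_i = x_i(361 − X) − 16x_i, with X = x_i + Σ_{j≠i} x_j.
First-order condition: 345 − 2x_i − Σ_{j≠i} x_j = 0.
Imposing symmetry (x_j = x for all j) turns Σ_{j≠i} x_j into 2x, so 345 = 4x and x = 86.25.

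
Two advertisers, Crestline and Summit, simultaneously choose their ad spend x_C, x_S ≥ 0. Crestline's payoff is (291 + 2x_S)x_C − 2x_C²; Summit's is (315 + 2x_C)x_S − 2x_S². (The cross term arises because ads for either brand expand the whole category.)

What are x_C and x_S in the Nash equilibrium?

Expanding Crestline's payoff: 291x_C + 2x_Sx_C − 2x_C².
∂π/∂x_C = 291 + 2x_S − 4x_C = 0, so x_C = 72.75 + 0.5x_S.
Likewise for Summit: x_S = 78.75 + 0.5x_C.
Plugging x_S into Crestline's best response: x_C = 72.75 + 0.5(78.75 + 0.5x_C) ⇒ 0.75x_C = 112.125, so x_C = 149.5.
Then x_S = 78.75 + 0.5·149.5 = 153.5.

149.5, 153.5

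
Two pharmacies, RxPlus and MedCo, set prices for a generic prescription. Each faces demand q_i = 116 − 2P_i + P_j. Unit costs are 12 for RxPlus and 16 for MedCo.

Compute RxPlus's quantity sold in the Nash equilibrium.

70.4

RxPlus's profit: π = (P_{RxPlus} − 12)(116 − 2P_{RxPlus} + P_{MedCo}).
∂π/∂P_{RxPlus} = 140 − 4P_{RxPlus} + P_{MedCo} = 0 ⇒ P_{RxPlus} = 35 + 0.25P_{MedCo}.
Similarly P_{MedCo} = 37 + 0.25P_{RxPlus}.
Substituting the second reaction function into the first: P_{RxPlus} = 35 + 0.25(37 + 0.25P_{RxPlus}), which gives 0.9375P_{RxPlus} = 44.25 ⇒ P_{RxPlus} = 47.2.
Then P_{MedCo} = 37 + 0.25·47.2 = 48.8.
q_{RxPlus} = 116 − 2·47.2 + 48.8 = 70.4.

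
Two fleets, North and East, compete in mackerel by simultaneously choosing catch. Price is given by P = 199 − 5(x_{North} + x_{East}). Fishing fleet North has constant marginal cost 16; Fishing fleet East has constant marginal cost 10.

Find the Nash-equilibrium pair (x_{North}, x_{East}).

Fishing fleet North's profit: π = x_{North}(199 − 5(x_{North} + x_{East})) − 16x_{North}.
∂π/∂x_{North} = 183 − 10x_{North} − 5x_{East} = 0, so x_{North} = 18.3 − 0.5x_{East}.
By the same steps for East: x_{East} = 18.9 − 0.5x_{North}.
Substituting the second reaction function into the first: x_{North} = 18.3 − 0.5(18.9 − 0.5x_{North}), which gives 0.75x_{North} = 8.85 ⇒ x_{North} = 11.8.
Then x_{East} = 18.9 − 0.5·11.8 = 13.

11.8, 13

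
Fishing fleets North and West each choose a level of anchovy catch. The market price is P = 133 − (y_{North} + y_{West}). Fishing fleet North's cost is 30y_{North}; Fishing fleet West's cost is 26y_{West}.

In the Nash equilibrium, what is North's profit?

Fishing fleet North's profit: π = y_{North}(133 − (y_{North} + y_{West})) − 30y_{North}.
∂π/∂y_{North} = 103 − 2y_{North} − y_{West} = 0, so y_{North} = 51.5 − 0.5y_{West}.
By the same steps for West: y_{West} = 53.5 − 0.5y_{North}.
Plugging y_{West} into North's best response: y_{North} = 51.5 − 0.5(53.5 − 0.5y_{North}) ⇒ 0.75y_{North} = 24.75, so y_{North} = 33.
Then y_{West} = 53.5 − 0.5·33 = 37.
Price P = 133 − 70 = 63.
North's profit: (63 − 30)·33 = 1089.

1089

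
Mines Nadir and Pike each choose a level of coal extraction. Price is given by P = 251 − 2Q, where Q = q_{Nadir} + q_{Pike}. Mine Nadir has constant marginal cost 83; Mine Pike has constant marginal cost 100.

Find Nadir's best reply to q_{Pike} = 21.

31.5

Mine Nadir's profit: π = q_{Nadir}(251 − 2(q_{Nadir} + q_{Pike})) − 83q_{Nadir}.
∂π/∂q_{Nadir} = 168 − 4q_{Nadir} − 2q_{Pike} = 0, so q_{Nadir} = 42 − 0.5q_{Pike}.
At q_{Pike} = 21: q_{Nadir} = 42 − 0.5·21 = 31.5.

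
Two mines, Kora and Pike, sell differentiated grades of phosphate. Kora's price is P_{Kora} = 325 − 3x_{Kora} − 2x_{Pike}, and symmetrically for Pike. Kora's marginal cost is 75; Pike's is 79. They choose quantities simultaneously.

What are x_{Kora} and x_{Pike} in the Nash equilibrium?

Mine Kora's profit: π = x_{Kora}(325 − 3x_{Kora} − 2x_{Pike}) − 75x_{Kora}.
∂π/∂x_{Kora} = 250 − 6x_{Kora} − 2x_{Pike} = 0 ⇒ x_{Kora} = 125/3 − (1/3)x_{Pike}.
Similarly x_{Pike} = 41 − (1/3)x_{Kora}.
Plugging x_{Pike} into Kora's best response: x_{Kora} = 125/3 − (1/3)(41 − (1/3)x_{Kora}) ⇒ (8/9)x_{Kora} = 28, so x_{Kora} = 31.5.
Then x_{Pike} = 41 − (1/3)·31.5 = 30.5.

31.5, 30.5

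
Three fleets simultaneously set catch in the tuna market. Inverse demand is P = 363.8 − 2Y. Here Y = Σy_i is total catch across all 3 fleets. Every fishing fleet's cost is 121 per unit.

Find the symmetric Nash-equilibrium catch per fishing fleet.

30.35

A representative fishing fleet's profit is π_i = y_i(363.8 − 2Y) − 121y_i, with Y = y_i + Σ_{j≠i} y_j.
First-order condition: 242.8 − 4y_i − 2Σ_{j≠i} y_j = 0.
In a symmetric equilibrium every fishing fleet chooses the same y, so Σ_{j≠i} y_j = 2y. The condition becomes 242.8 − 8y = 0, giving y = 242.8/8 = 30.35.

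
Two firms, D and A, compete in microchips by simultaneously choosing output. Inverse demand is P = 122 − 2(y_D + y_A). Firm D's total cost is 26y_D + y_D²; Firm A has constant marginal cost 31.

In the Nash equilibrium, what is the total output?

Firm D's profit: π = y_D(122 − 2(y_D + y_A)) − 26y_D − y_D².
∂π/∂y_D = 96 − 6y_D − 2y_A = 0, so y_D = 16 − (1/3)y_A.
For A: ∂π/∂y_A = 91 − 4y_A − 2y_D = 0 ⇒ y_A = 22.75 − 0.5y_D.
Plugging y_A into D's best response: y_D = 16 − (1/3)(22.75 − 0.5y_D) ⇒ (5/6)y_D = 101/12, so y_D = 10.1.
Then y_A = 22.75 − 0.5·10.1 = 17.7.
Total output: 10.1 + 17.7 = 27.8.

27.8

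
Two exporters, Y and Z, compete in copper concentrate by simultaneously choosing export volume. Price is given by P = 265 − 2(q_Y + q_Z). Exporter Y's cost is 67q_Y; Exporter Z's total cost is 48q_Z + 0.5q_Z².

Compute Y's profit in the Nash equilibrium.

Exporter Y's profit: π = q_Y(265 − 2(q_Y + q_Z)) − 67q_Y.
∂π/∂q_Y = 198 − 4q_Y − 2q_Z = 0, so q_Y = 49.5 − 0.5q_Z.
For Z: ∂π/∂q_Z = 217 − 5q_Z − 2q_Y = 0 ⇒ q_Z = 43.4 − 0.4q_Y.
Solving the two reaction functions simultaneously: (1 − (−0.5)(−0.4))q_Y = 49.5 − 0.5·43.4, so 0.8q_Y = 27.8 and q_Y = 34.75.
Then q_Z = 43.4 − 0.4·34.75 = 29.5.
Price P = 265 − 2·64.25 = 136.5.
Y's profit: (136.5 − 67)·34.75 = 2415.125.

2415.125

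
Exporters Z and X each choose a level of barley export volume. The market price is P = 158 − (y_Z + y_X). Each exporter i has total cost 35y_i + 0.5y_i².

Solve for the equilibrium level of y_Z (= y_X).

Exporter Z's profit: π = y_Z(158 − (y_Z + y_X)) − 35y_Z − 0.5y_Z².
∂π/∂y_Z = 123 − 3y_Z − y_X = 0, so y_Z = 41 − (1/3)y_X.
By symmetry y_X = y_Z; substituting into the reaction function, (4/3)y_Z = 41 and y_Z = 30.75.

30.75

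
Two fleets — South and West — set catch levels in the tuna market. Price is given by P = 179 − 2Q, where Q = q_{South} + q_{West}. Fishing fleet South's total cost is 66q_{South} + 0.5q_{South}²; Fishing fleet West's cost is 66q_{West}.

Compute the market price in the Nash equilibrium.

108.375

Fishing fleet South's profit: π = q_{South}(179 − 2(q_{South} + q_{West})) − 66q_{South} − 0.5q_{South}².
∂π/∂q_{South} = 113 − 5q_{South} − 2q_{West} = 0, so q_{South} = 22.6 − 0.4q_{West}.
For West: ∂π/∂q_{West} = 113 − 4q_{West} − 2q_{South} = 0 ⇒ q_{West} = 28.25 − 0.5q_{South}.
Solving the two reaction functions simultaneously: (1 − (−0.4)(−0.5))q_{South} = 22.6 − 0.4·28.25, so 0.8q_{South} = 11.3 and q_{South} = 14.125.
Then q_{West} = 28.25 − 0.5·14.125 = 21.1875.
Equilibrium price: P = 179 − 2·35.3125 = 108.375.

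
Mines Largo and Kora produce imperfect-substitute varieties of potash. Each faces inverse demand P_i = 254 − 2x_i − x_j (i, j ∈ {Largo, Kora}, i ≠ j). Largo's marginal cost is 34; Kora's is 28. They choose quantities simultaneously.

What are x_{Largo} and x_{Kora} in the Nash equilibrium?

Mine Largo's profit: π = x_{Largo}(254 − 2x_{Largo} − x_{Kora}) − 34x_{Largo}.
∂π/∂x_{Largo} = 220 − 4x_{Largo} − x_{Kora} = 0 ⇒ x_{Largo} = 55 − 0.25x_{Kora}.
Similarly x_{Kora} = 56.5 − 0.25x_{Largo}.
Plugging x_{Kora} into Largo's best response: x_{Largo} = 55 − 0.25(56.5 − 0.25x_{Largo}) ⇒ 0.9375x_{Largo} = 40.875, so x_{Largo} = 43.6.
Then x_{Kora} = 56.5 − 0.25·43.6 = 45.6.

43.6, 45.6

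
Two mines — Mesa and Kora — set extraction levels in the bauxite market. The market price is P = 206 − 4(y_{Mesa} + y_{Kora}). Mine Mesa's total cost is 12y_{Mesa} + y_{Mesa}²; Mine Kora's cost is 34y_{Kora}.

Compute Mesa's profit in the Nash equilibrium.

911.25

Mine Mesa's profit: π = y_{Mesa}(206 − 4(y_{Mesa} + y_{Kora})) − 12y_{Mesa} − y_{Mesa}².
∂π/∂y_{Mesa} = 194 − 10y_{Mesa} − 4y_{Kora} = 0, so y_{Mesa} = 19.4 − 0.4y_{Kora}.
For Kora: ∂π/∂y_{Kora} = 172 − 8y_{Kora} − 4y_{Mesa} = 0 ⇒ y_{Kora} = 21.5 − 0.5y_{Mesa}.
Solving the two reaction functions simultaneously: (1 − (−0.4)(−0.5))y_{Mesa} = 19.4 − 0.4·21.5, so 0.8y_{Mesa} = 10.8 and y_{Mesa} = 13.5.
Then y_{Kora} = 21.5 − 0.5·13.5 = 14.75.
Price P = 206 − 4·28.25 = 93.
Mesa's profit: (93 − 12)·13.5 − (13.5)² = 911.25.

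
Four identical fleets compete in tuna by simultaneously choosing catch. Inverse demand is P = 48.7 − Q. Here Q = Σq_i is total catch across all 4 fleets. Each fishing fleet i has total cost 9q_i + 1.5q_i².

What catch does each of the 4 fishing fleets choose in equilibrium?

A representative fishing fleet's profit is π_i = q_i(48.7 − Q) − 9q_i − 1.5q_i², with Q = q_i + Σ_{j≠i} q_j.
First-order condition: 39.7 − 5q_i − Σ_{j≠i} q_j = 0.
With identical fishing fleets, set every q_j = q: then 39.7 − 5q − 3q = 0, i.e. q = 39.7/8 = 4.9625.

4.9625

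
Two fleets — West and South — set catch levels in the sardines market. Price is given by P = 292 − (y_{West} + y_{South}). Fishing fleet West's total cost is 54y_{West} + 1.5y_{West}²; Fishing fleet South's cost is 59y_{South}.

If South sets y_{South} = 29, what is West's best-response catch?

41.8

Fishing fleet West's profit: π = y_{West}(292 − (y_{West} + y_{South})) − 54y_{West} − 1.5y_{West}².
∂π/∂y_{West} = 238 − 5y_{West} − y_{South} = 0, so y_{West} = 47.6 − 0.2y_{South}.
At y_{South} = 29: y_{West} = 47.6 − 0.2·29 = 41.8.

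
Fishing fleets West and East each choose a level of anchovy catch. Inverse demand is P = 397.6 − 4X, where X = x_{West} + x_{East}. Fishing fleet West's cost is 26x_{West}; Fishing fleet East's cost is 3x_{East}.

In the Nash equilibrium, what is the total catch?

63.85

Fishing fleet West's profit: π = x_{West}(397.6 − 4(x_{West} + x_{East})) − 26x_{West}.
∂π/∂x_{West} = 371.6 − 8x_{West} − 4x_{East} = 0, so x_{West} = 46.45 − 0.5x_{East}.
By the same steps for East: x_{East} = 49.325 − 0.5x_{West}.
Solving the two reaction functions simultaneously: (1 − (−0.5)(−0.5))x_{West} = 46.45 − 0.5·49.325, so 0.75x_{West} = 21.7875 and x_{West} = 29.05.
Then x_{East} = 49.325 − 0.5·29.05 = 34.8.
Total catch: 29.05 + 34.8 = 63.85.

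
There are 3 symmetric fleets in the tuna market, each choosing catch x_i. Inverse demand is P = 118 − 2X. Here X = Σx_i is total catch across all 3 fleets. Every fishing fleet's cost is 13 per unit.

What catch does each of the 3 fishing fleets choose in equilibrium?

A representative fishing fleet's profit is π_i = x_i(118 − 2X) − 13x_i, with X = x_i + Σ_{j≠i} x_j.
First-order condition: 105 − 4x_i − 2Σ_{j≠i} x_j = 0.
In a symmetric equilibrium every fishing fleet chooses the same x, so Σ_{j≠i} x_j = 2x. The condition becomes 105 − 8x = 0, giving x = 105/8 = 13.125.

13.125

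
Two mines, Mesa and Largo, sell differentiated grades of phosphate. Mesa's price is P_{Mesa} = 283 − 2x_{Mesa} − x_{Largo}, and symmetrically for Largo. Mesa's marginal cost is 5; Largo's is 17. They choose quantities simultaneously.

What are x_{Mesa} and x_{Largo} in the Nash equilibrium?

56.4, 52.4

Mine Mesa's profit: π = x_{Mesa}(283 − 2x_{Mesa} − x_{Largo}) − 5x_{Mesa}.
∂π/∂x_{Mesa} = 278 − 4x_{Mesa} − x_{Largo} = 0 ⇒ x_{Mesa} = 69.5 − 0.25x_{Largo}.
Similarly x_{Largo} = 66.5 − 0.25x_{Mesa}.
Substituting the second reaction function into the first: x_{Mesa} = 69.5 − 0.25(66.5 − 0.25x_{Mesa}), which gives 0.9375x_{Mesa} = 52.875 ⇒ x_{Mesa} = 56.4.
Then x_{Largo} = 66.5 − 0.25·56.4 = 52.4.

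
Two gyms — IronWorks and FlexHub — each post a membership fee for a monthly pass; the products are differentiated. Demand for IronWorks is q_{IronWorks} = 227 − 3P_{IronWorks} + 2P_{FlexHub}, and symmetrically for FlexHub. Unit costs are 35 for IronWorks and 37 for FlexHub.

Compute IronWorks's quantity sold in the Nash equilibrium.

145.125

IronWorks's profit: π = (P_{IronWorks} − 35)(227 − 3P_{IronWorks} + 2P_{FlexHub}).
∂π/∂P_{IronWorks} = 332 − 6P_{IronWorks} + 2P_{FlexHub} = 0 ⇒ P_{IronWorks} = 166/3 + (1/3)P_{FlexHub}.
Similarly P_{FlexHub} = 169/3 + (1/3)P_{IronWorks}.
Solving the two reaction functions simultaneously: (1 − (1/3)(1/3))P_{IronWorks} = 166/3 + (1/3)·(169/3), so (8/9)P_{IronWorks} = 667/9 and P_{IronWorks} = 83.375.
Then P_{FlexHub} = 169/3 + (1/3)·83.375 = 84.125.
q_{IronWorks} = 227 − 3·83.375 + 2·84.125 = 145.125.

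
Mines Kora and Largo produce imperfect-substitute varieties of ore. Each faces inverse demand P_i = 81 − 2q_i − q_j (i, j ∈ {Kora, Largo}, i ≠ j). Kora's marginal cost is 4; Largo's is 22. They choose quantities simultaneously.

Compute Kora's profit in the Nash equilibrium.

Mine Kora's profit: π = q_{Kora}(81 − 2q_{Kora} − q_{Largo}) − 4q_{Kora}.
∂π/∂q_{Kora} = 77 − 4q_{Kora} − q_{Largo} = 0 ⇒ q_{Kora} = 19.25 − 0.25q_{Largo}.
Similarly q_{Largo} = 14.75 − 0.25q_{Kora}.
Solving the two reaction functions simultaneously: (1 − (−0.25)(−0.25))q_{Kora} = 19.25 − 0.25·14.75, so 0.9375q_{Kora} = 15.5625 and q_{Kora} = 16.6.
Then q_{Largo} = 14.75 − 0.25·16.6 = 10.6.
P_{Kora} = 81 − 2·16.6 − 10.6 = 37.2.
Profit = (37.2 − 4)·16.6 = 551.12.

551.12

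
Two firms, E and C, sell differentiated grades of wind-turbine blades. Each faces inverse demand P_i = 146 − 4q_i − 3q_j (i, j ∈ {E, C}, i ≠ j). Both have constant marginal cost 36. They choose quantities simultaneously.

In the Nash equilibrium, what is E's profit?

400

Firm E's profit: π = q_E(146 − 4q_E − 3q_C) − 36q_E.
∂π/∂q_E = 110 − 8q_E − 3q_C = 0 ⇒ q_E = 13.75 − 0.375q_C.
Setting q_E = q_C in the reaction function: q_E = 13.75 − 0.375q_E, so q_E = 13.75 / 1.375 = 10.
P_E = 146 − 4·10 − 3·10 = 76.
Profit = (76 − 36)·10 = 400.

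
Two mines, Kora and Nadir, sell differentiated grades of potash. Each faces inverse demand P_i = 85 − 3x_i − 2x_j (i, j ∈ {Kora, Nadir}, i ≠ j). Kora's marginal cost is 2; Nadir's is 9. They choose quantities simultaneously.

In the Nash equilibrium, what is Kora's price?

Mine Kora's profit: π = x_{Kora}(85 − 3x_{Kora} − 2x_{Nadir}) − 2x_{Kora}.
∂π/∂x_{Kora} = 83 − 6x_{Kora} − 2x_{Nadir} = 0 ⇒ x_{Kora} = 83/6 − (1/3)x_{Nadir}.
Similarly x_{Nadir} = 38/3 − (1/3)x_{Kora}.
Solving the two reaction functions simultaneously: (1 − (−1/3)(−1/3))x_{Kora} = 83/6 − (1/3)·(38/3), so (8/9)x_{Kora} = 173/18 and x_{Kora} = 10.8125.
Then x_{Nadir} = 38/3 − (1/3)·10.8125 = 9.0625.
P_{Kora} = 85 − 3·10.8125 − 2·9.0625 = 34.4375.

34.4375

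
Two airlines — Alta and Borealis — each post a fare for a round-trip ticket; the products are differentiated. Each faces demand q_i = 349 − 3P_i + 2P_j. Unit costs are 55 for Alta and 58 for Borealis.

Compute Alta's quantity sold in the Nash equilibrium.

222.1875

Alta's profit: π = (P_{Alta} − 55)(349 − 3P_{Alta} + 2P_{Borealis}).
∂π/∂P_{Alta} = 514 − 6P_{Alta} + 2P_{Borealis} = 0 ⇒ P_{Alta} = 257/3 + (1/3)P_{Borealis}.
Similarly P_{Borealis} = 523/6 + (1/3)P_{Alta}.
Solving the two reaction functions simultaneously: (1 − (1/3)(1/3))P_{Alta} = 257/3 + (1/3)·(523/6), so (8/9)P_{Alta} = 2065/18 and P_{Alta} = 129.0625.
Then P_{Borealis} = 523/6 + (1/3)·129.0625 = 130.1875.
q_{Alta} = 349 − 3·129.0625 + 2·130.1875 = 222.1875.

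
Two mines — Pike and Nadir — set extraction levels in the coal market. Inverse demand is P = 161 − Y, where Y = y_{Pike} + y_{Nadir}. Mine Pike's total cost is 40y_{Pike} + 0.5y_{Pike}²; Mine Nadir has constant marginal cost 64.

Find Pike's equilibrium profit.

1261.5

Mine Pike's profit: π = y_{Pike}(161 − (y_{Pike} + y_{Nadir})) − 40y_{Pike} − 0.5y_{Pike}².
∂π/∂y_{Pike} = 121 − 3y_{Pike} − y_{Nadir} = 0, so y_{Pike} = 121/3 − (1/3)y_{Nadir}.
For Nadir: ∂π/∂y_{Nadir} = 97 − 2y_{Nadir} − y_{Pike} = 0 ⇒ y_{Nadir} = 48.5 − 0.5y_{Pike}.
Plugging y_{Nadir} into Pike's best response: y_{Pike} = 121/3 − (1/3)(48.5 − 0.5y_{Pike}) ⇒ (5/6)y_{Pike} = 145/6, so y_{Pike} = 29.
Then y_{Nadir} = 48.5 − 0.5·29 = 34.
Price P = 161 − 63 = 98.
Pike's profit: (98 − 40)·29 − 0.5(29)² = 1261.5.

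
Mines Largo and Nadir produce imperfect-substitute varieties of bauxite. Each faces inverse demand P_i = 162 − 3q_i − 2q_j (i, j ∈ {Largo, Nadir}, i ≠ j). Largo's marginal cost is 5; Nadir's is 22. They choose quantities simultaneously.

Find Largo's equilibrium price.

Mine Largo's profit: π = q_{Largo}(162 − 3q_{Largo} − 2q_{Nadir}) − 5q_{Largo}.
∂π/∂q_{Largo} = 157 − 6q_{Largo} − 2q_{Nadir} = 0 ⇒ q_{Largo} = 157/6 − (1/3)q_{Nadir}.
Similarly q_{Nadir} = 70/3 − (1/3)q_{Largo}.
Plugging q_{Nadir} into Largo's best response: q_{Largo} = 157/6 − (1/3)(70/3 − (1/3)q_{Largo}) ⇒ (8/9)q_{Largo} = 331/18, so q_{Largo} = 20.6875.
Then q_{Nadir} = 70/3 − (1/3)·20.6875 = 16.4375.
P_{Largo} = 162 − 3·20.6875 − 2·16.4375 = 67.0625.

67.0625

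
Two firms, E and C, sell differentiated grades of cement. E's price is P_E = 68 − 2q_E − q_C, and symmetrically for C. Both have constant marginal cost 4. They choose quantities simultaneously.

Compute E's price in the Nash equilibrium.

Firm E's profit: π = q_E(68 − 2q_E − q_C) − 4q_E.
∂π/∂q_E = 64 − 4q_E − q_C = 0 ⇒ q_E = 16 − 0.25q_C.
The game is symmetric, so in equilibrium q_C = q_E: the reaction function gives 1.25q_E = 16, hence q_E = 12.8.
P_E = 68 − 2·12.8 − 12.8 = 29.6.

29.6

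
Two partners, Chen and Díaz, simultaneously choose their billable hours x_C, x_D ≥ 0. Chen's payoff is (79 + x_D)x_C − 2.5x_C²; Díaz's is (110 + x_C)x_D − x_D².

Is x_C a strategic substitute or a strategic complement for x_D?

strategic complements

Expanding Chen's payoff: 79x_C + x_Dx_C − 2.5x_C².
∂π/∂x_C = 79 + x_D − 5x_C = 0, so x_C = 15.8 + 0.2x_D.
The best-response slope dx_C/dx_D = 0.2 > 0: the reaction function is upward-sloping, so the choices are strategic complements.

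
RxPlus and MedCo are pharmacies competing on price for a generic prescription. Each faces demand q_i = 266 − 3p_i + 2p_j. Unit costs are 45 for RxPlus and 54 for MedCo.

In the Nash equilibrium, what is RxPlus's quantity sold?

RxPlus's profit: π = (p_{RxPlus} − 45)(266 − 3p_{RxPlus} + 2p_{MedCo}).
∂π/∂p_{RxPlus} = 401 − 6p_{RxPlus} + 2p_{MedCo} = 0 ⇒ p_{RxPlus} = 401/6 + (1/3)p_{MedCo}.
Similarly p_{MedCo} = 214/3 + (1/3)p_{RxPlus}.
Substituting the second reaction function into the first: p_{RxPlus} = 401/6 + (1/3)(214/3 + (1/3)p_{RxPlus}), which gives (8/9)p_{RxPlus} = 1631/18 ⇒ p_{RxPlus} = 101.9375.
Then p_{MedCo} = 214/3 + (1/3)·101.9375 = 105.3125.
q_{RxPlus} = 266 − 3·101.9375 + 2·105.3125 = 170.8125.

170.8125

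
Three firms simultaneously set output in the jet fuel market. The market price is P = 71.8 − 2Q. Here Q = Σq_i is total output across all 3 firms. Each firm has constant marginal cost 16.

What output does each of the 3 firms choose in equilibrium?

A representative firm's profit is π_i = q_i(71.8 − 2Q) − 16q_i, with Q = q_i + Σ_{j≠i} q_j.
First-order condition: 55.8 − 4q_i − 2Σ_{j≠i} q_j = 0.
In a symmetric equilibrium every firm chooses the same q, so Σ_{j≠i} q_j = 2q. The condition becomes 55.8 − 8q = 0, giving q = 55.8/8 = 6.975.

6.975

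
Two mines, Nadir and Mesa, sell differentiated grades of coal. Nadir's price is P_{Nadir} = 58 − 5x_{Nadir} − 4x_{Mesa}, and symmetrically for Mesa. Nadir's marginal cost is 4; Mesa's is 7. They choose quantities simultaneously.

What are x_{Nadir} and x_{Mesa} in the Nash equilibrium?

Mine Nadir's profit: π = x_{Nadir}(58 − 5x_{Nadir} − 4x_{Mesa}) − 4x_{Nadir}.
∂π/∂x_{Nadir} = 54 − 10x_{Nadir} − 4x_{Mesa} = 0 ⇒ x_{Nadir} = 5.4 − 0.4x_{Mesa}.
Similarly x_{Mesa} = 5.1 − 0.4x_{Nadir}.
Solving the two reaction functions simultaneously: (1 − (−0.4)(−0.4))x_{Nadir} = 5.4 − 0.4·5.1, so 0.84x_{Nadir} = 3.36 and x_{Nadir} = 4.
Then x_{Mesa} = 5.1 − 0.4·4 = 3.5.

4, 3.5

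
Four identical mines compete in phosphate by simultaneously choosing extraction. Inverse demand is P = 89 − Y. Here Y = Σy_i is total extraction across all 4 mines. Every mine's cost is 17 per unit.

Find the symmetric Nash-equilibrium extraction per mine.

A representative mine's profit is π_i = y_i(89 − Y) − 17y_i, with Y = y_i + Σ_{j≠i} y_j.
First-order condition: 72 − 2y_i − Σ_{j≠i} y_j = 0.
In a symmetric equilibrium every mine chooses the same y, so Σ_{j≠i} y_j = 3y. The condition becomes 72 − 5y = 0, giving y = 72/5 = 14.4.

14.4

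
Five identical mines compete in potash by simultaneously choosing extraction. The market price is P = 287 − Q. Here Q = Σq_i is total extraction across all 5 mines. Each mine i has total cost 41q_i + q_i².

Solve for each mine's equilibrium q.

A representative mine's profit is π_i = q_i(287 − Q) − 41q_i − q_i², with Q = q_i + Σ_{j≠i} q_j.
First-order condition: 246 − 4q_i − Σ_{j≠i} q_j = 0.
Imposing symmetry (q_j = q for all j) turns Σ_{j≠i} q_j into 4q, so 246 = 8q and q = 30.75.

30.75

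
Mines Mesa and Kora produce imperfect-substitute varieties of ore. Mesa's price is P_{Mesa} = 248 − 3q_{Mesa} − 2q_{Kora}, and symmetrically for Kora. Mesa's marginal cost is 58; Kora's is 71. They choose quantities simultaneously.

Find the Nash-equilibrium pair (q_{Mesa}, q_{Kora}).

24.5625, 21.3125

Mine Mesa's profit: π = q_{Mesa}(248 − 3q_{Mesa} − 2q_{Kora}) − 58q_{Mesa}.
∂π/∂q_{Mesa} = 190 − 6q_{Mesa} − 2q_{Kora} = 0 ⇒ q_{Mesa} = 95/3 − (1/3)q_{Kora}.
Similarly q_{Kora} = 29.5 − (1/3)q_{Mesa}.
Solving the two reaction functions simultaneously: (1 − (−1/3)(−1/3))q_{Mesa} = 95/3 − (1/3)·29.5, so (8/9)q_{Mesa} = 131/6 and q_{Mesa} = 24.5625.
Then q_{Kora} = 29.5 − (1/3)·24.5625 = 21.3125.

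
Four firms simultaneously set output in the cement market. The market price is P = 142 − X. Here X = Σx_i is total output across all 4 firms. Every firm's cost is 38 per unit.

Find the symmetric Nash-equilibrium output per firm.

A representative firm's profit is π_i = x_i(142 − X) − 38x_i, with X = x_i + Σ_{j≠i} x_j.
First-order condition: 104 − 2x_i − Σ_{j≠i} x_j = 0.
With identical firms, set every x_j = x: then 104 − 2x − 3x = 0, i.e. x = 104/5 = 20.8.

20.8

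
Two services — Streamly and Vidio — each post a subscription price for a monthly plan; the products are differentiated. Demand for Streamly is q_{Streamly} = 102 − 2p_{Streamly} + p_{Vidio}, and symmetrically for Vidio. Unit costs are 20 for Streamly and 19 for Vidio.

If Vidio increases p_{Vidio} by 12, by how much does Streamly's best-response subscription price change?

Streamly's profit: π = (p_{Streamly} − 20)(102 − 2p_{Streamly} + p_{Vidio}).
∂π/∂p_{Streamly} = 142 − 4p_{Streamly} + p_{Vidio} = 0 ⇒ p_{Streamly} = 35.5 + 0.25p_{Vidio}.
The reaction-function slope is 0.25, so a 12-unit rise in p_{Vidio} moves p_{Streamly} by 0.25 × 12 = 3. Streamly's best response rises — the actions are strategic complements.

3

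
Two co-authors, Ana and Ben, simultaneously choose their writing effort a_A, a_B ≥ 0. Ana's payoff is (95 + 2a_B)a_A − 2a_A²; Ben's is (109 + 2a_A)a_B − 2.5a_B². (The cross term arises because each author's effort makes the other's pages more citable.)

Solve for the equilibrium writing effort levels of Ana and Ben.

Expanding Ana's payoff: 95a_A + 2a_Ba_A − 2a_A².
∂π/∂a_A = 95 + 2a_B − 4a_A = 0, so a_A = 23.75 + 0.5a_B.
Likewise for Ben: a_B = 21.8 + 0.4a_A.
Substituting the second reaction function into the first: a_A = 23.75 + 0.5(21.8 + 0.4a_A), which gives 0.8a_A = 34.65 ⇒ a_A = 43.3125.
Then a_B = 21.8 + 0.4·43.3125 = 39.125.

43.3125, 39.125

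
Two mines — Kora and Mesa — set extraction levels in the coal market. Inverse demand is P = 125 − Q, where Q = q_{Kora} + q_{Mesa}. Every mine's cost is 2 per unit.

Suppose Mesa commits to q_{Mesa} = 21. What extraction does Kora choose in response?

Mine Kora's profit: π = q_{Kora}(125 − (q_{Kora} + q_{Mesa})) − 2q_{Kora}.
∂π/∂q_{Kora} = 123 − 2q_{Kora} − q_{Mesa} = 0, so q_{Kora} = 61.5 − 0.5q_{Mesa}.
At q_{Mesa} = 21: q_{Kora} = 61.5 − 0.5·21 = 51.

51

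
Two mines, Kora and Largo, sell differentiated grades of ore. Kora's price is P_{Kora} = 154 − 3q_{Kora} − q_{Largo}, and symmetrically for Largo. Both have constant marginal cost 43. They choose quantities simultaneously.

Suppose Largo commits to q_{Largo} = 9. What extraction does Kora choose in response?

17

Mine Kora's profit: π = q_{Kora}(154 − 3q_{Kora} − q_{Largo}) − 43q_{Kora}.
∂π/∂q_{Kora} = 111 − 6q_{Kora} − q_{Largo} = 0 ⇒ q_{Kora} = 18.5 − (1/6)q_{Largo}.
At q_{Largo} = 9: q_{Kora} = 18.5 − (1/6)·9 = 17.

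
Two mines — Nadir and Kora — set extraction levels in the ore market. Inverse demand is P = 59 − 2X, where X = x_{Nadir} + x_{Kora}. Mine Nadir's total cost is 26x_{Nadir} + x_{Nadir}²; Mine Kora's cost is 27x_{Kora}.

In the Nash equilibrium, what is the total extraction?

Mine Nadir's profit: π = x_{Nadir}(59 − 2(x_{Nadir} + x_{Kora})) − 26x_{Nadir} − x_{Nadir}².
∂π/∂x_{Nadir} = 33 − 6x_{Nadir} − 2x_{Kora} = 0, so x_{Nadir} = 5.5 − (1/3)x_{Kora}.
For Kora: ∂π/∂x_{Kora} = 32 − 4x_{Kora} − 2x_{Nadir} = 0 ⇒ x_{Kora} = 8 − 0.5x_{Nadir}.
Substituting the second reaction function into the first: x_{Nadir} = 5.5 − (1/3)(8 − 0.5x_{Nadir}), which gives (5/6)x_{Nadir} = 17/6 ⇒ x_{Nadir} = 3.4.
Then x_{Kora} = 8 − 0.5·3.4 = 6.3.
Total extraction: 3.4 + 6.3 = 9.7.

9.7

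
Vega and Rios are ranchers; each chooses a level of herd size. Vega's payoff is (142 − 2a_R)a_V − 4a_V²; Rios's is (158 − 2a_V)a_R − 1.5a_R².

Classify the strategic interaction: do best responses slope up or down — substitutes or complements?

Expanding Vega's payoff: 142a_V − 2a_Ra_V − 4a_V².
∂π/∂a_V = 142 − 2a_R − 8a_V = 0, so a_V = 17.75 − 0.25a_R.
The best-response slope da_V/da_R = −0.25 < 0: the reaction function is downward-sloping, so the choices are strategic substitutes.

strategic substitutes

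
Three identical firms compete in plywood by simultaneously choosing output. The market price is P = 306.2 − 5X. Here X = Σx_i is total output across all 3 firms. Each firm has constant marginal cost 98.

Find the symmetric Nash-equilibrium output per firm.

10.41

A representative firm's profit is π_i = x_i(306.2 − 5X) − 98x_i, with X = x_i + Σ_{j≠i} x_j.
First-order condition: 208.2 − 10x_i − 5Σ_{j≠i} x_j = 0.
Imposing symmetry (x_j = x for all j) turns Σ_{j≠i} x_j into 2x, so 208.2 = 20x and x = 10.41.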